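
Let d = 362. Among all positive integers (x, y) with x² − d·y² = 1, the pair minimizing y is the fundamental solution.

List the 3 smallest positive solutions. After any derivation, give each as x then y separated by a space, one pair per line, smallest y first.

√362 → a₀=19, period (38); ℓ=1 odd so k=1
a_0=19:  p_0=19·1+0=19,  q_0=19·0+1=1
a_1=38:  p_1=38·19+1=723,  q_1=38·1+0=38
fundamental: x₁=723, y₁=38  (since 522729 − 362·1444 = 1)
(723+38√362)^2 = 1045457 + 54948√362
(723+38√362)^3 = 1511730099 + 79454770√362

723 38
1045457 54948
1511730099 79454770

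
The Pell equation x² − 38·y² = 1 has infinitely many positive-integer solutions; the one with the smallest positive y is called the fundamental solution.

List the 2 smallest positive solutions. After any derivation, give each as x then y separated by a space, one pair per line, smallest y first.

[6; 6,12] for √38; ℓ=2 ⇒ convergent index 1
step 0: (6, 1)  from 6·(1,0) + (0,1)
step 1: (37, 6)  from 6·(6,1) + (1,0)
→ (37, 6).  Check: 37²=1369, 38·6²=1368, difference 1.
n=2: (37,6)∘(37,6) = (37·37+38·6·6, 37·6+6·37) = (2737,444)

37 6
2737 444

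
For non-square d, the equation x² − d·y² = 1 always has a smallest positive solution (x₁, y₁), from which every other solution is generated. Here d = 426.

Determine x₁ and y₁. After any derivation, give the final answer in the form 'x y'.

d=426: √d = [20; 1,1,1,3,2,6,2,3,1,1,1,40] (ℓ=12, even), read p_11/q_11
a_0=20:  p_0=20·1+0=20,  q_0=20·0+1=1
a_1=1:  p_1=1·20+1=21,  q_1=1·1+0=1
a_2=1:  p_2=1·21+20=41,  q_2=1·1+1=2
…
a_4=3:  p_4=3·62+41=227,  q_4=3·3+2=11
a_5=2:  p_5=2·227+62=516,  q_5=2·11+3=25
a_6=6:  p_6=6·516+227=3323,  q_6=6·25+11=161
…
a_8=3:  p_8=3·7162+3323=24809,  q_8=3·347+161=1202
a_9=1:  p_9=1·24809+7162=31971,  q_9=1·1202+347=1549
a_10=1:  p_10=1·31971+24809=56780,  q_10=1·1549+1202=2751
a_11=1:  p_11=1·56780+31971=88751,  q_11=1·2751+1549=4300
→ (88751, 4300).  Check: 88751²=7876740001, 426·4300²=7876740000, difference 1.

88751 4300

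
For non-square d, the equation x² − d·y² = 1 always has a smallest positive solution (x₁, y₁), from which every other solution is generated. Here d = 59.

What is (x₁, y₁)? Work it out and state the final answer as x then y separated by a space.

√59 = [7; 1,2,7,2,1,14, …], period ℓ=6 (even) → k=5
step 0: (7, 1)  from 7·(1,0) + (0,1)
step 1: (8, 1)  from 1·(7,1) + (1,0)
…
step 4: (361, 47)  from 2·(169,22) + (23,3)
step 5: (530, 69)  from 1·(361,47) + (169,22)
(x₁, y₁) = (530, 69);  530² − 59·69² = 1 ✓

530 69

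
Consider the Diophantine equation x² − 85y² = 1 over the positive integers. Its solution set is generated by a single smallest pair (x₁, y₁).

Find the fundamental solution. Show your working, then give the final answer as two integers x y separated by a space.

[9; 4,1,1,4,18] for √85; ℓ=5 ⇒ convergent index 9
a_0=9:  p_0=9·1+0=9,  q_0=9·0+1=1
a_1=4:  p_1=4·9+1=37,  q_1=4·1+0=4
a_2=1:  p_2=1·37+9=46,  q_2=1·4+1=5
…
a_4=4:  p_4=4·83+46=378,  q_4=4·9+5=41
a_5=18:  p_5=18·378+83=6887,  q_5=18·41+9=747
a_6=4:  p_6=4·6887+378=27926,  q_6=4·747+41=3029
a_7=1:  p_7=1·27926+6887=34813,  q_7=1·3029+747=3776
a_8=1:  p_8=1·34813+27926=62739,  q_8=1·3776+3029=6805
a_9=4:  p_9=4·62739+34813=285769,  q_9=4·6805+3776=30996
(x₁, y₁) = (285769, 30996);  285769² − 85·30996² = 1 ✓

285769 30996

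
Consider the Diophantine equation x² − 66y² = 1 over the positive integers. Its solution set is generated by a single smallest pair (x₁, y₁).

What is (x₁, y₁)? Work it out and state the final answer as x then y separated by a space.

65 8

√66 = [8; 8,16, …], period ℓ=2 (even) → k=1
i=0: a=8 ⇒ p=8, q=1
i=1: a=8 ⇒ p=65, q=8
fundamental: x₁=65, y₁=8  (since 4225 − 66·64 = 1)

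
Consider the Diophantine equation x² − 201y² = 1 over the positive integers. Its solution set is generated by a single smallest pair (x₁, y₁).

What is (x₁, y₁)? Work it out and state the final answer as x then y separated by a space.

√201 = [14; 5,1,1,1,2,…,1,5,28, …], period ℓ=14 (even) → k=13
step 0: (14, 1)  from 14·(1,0) + (0,1)
…
step 2: (85, 6)  from 1·(71,5) + (14,1)
…
step 7: (7670, 541)  from 8·(879,62) + (638,45)
step 8: (8549, 603)  from 1·(7670,541) + (879,62)
…
step 10: (33317, 2350)  from 1·(24768,1747) + (8549,603)
…
step 12: (91402, 6447)  from 1·(58085,4097) + (33317,2350)
step 13: (515095, 36332)  from 5·(91402,6447) + (58085,4097)
fundamental: x₁=515095, y₁=36332  (since 265322859025 − 201·1320014224 = 1)

515095 36332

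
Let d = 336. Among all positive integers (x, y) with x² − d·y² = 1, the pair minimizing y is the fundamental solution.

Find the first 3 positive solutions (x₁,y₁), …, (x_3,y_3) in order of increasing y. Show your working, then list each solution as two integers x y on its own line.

55 3
6049 330
665335 36297

[18; 3,36] for √336; ℓ=2 ⇒ convergent index 1
a_0=18:  p_0=18·1+0=18,  q_0=18·0+1=1
a_1=3:  p_1=3·18+1=55,  q_1=3·1+0=3
(x₁, y₁) = (55, 3);  55² − 336·3² = 1 ✓
k=2:  x_2 = 55·55+336·3·3 = 6049,  y_2 = 55·3+3·55 = 330
k=3:  x_3 = 55·6049+336·3·330 = 665335,  y_3 = 55·330+3·6049 = 36297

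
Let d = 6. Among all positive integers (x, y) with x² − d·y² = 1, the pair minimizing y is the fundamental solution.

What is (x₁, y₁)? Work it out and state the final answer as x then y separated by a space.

[2; 2,4] for √6; ℓ=2 ⇒ convergent index 1
i=0: a=2 ⇒ p=2, q=1
i=1: a=2 ⇒ p=5, q=2
→ (5, 2).  Check: 5²=25, 6·2²=24, difference 1.

5 2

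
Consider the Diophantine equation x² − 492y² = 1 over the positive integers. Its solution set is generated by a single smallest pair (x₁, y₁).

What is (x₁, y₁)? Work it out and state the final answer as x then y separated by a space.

29767 1342

d=492: √d = [22; 5,1,1,10,1,1,5,44] (ℓ=8, even), read p_7/q_7
a_0=22:  p_0=22·1+0=22,  q_0=22·0+1=1
a_1=5:  p_1=5·22+1=111,  q_1=5·1+0=5
…
a_4=10:  p_4=10·244+133=2573,  q_4=10·11+6=116
a_5=1:  p_5=1·2573+244=2817,  q_5=1·116+11=127
a_6=1:  p_6=1·2817+2573=5390,  q_6=1·127+116=243
a_7=5:  p_7=5·5390+2817=29767,  q_7=5·243+127=1342
→ (29767, 1342).  Check: 29767²=886074289, 492·1342²=886074288, difference 1.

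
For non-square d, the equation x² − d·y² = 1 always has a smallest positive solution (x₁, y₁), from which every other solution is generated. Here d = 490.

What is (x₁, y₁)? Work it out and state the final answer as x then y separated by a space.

√490 → a₀=22, period (7,2,1,4,4,4,1,2,7,44); ℓ=10 even so k=9
i=0: a=22 ⇒ p=22, q=1
…
i=4: a=4 ⇒ p=2280, q=103
i=5: a=4 ⇒ p=9607, q=434
i=6: a=4 ⇒ p=40708, q=1839
…
i=8: a=2 ⇒ p=141338, q=6385
i=9: a=7 ⇒ p=1039681, q=46968
(x₁, y₁) = (1039681, 46968);  1039681² − 490·46968² = 1 ✓

1039681 46968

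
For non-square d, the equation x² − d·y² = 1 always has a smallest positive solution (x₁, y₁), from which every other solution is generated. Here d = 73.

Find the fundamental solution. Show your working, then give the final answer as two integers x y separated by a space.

√73 = [8; 1,1,5,5,1,1,16, …], period ℓ=7 (odd) → k=13
a_0=8:  p_0=8·1+0=8,  q_0=8·0+1=1
a_1=1:  p_1=1·8+1=9,  q_1=1·1+0=1
a_2=1:  p_2=1·9+8=17,  q_2=1·1+1=2
…
a_4=5:  p_4=5·94+17=487,  q_4=5·11+2=57
a_5=1:  p_5=1·487+94=581,  q_5=1·57+11=68
a_6=1:  p_6=1·581+487=1068,  q_6=1·68+57=125
a_7=16:  p_7=16·1068+581=17669,  q_7=16·125+68=2068
a_8=1:  p_8=1·17669+1068=18737,  q_8=1·2068+125=2193
…
a_11=5:  p_11=5·200767+36406=1040241,  q_11=5·23498+4261=121751
a_12=1:  p_12=1·1040241+200767=1241008,  q_12=1·121751+23498=145249
a_13=1:  p_13=1·1241008+1040241=2281249,  q_13=1·145249+121751=267000
fundamental: x₁=2281249, y₁=267000  (since 5204097000001 − 73·71289000000 = 1)

2281249 267000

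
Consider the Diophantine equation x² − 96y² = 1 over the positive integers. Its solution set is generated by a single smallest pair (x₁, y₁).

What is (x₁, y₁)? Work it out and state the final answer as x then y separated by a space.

49 5

√96 = [9; 1,3,1,18, …], period ℓ=4 (even) → k=3
step 0: (9, 1)  from 9·(1,0) + (0,1)
step 1: (10, 1)  from 1·(9,1) + (1,0)
step 2: (39, 4)  from 3·(10,1) + (9,1)
step 3: (49, 5)  from 1·(39,4) + (10,1)
(x₁, y₁) = (49, 5);  49² − 96·5² = 1 ✓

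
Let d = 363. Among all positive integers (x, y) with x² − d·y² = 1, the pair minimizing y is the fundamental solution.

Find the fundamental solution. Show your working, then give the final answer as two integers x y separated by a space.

362 19

d=363: √d = [19; 19,38] (ℓ=2, even), read p_1/q_1
i=0: a=19 ⇒ p=19, q=1
i=1: a=19 ⇒ p=362, q=19
→ (362, 19).  Check: 362²=131044, 363·19²=131043, difference 1.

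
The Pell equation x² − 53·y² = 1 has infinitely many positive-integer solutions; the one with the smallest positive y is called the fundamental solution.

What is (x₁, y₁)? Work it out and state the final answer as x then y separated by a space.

66249 9100

d=53: √d = [7; 3,1,1,3,14] (ℓ=5, odd), read p_9/q_9
i=0: a=7 ⇒ p=7, q=1
i=1: a=3 ⇒ p=22, q=3
…
i=3: a=1 ⇒ p=51, q=7
i=4: a=3 ⇒ p=182, q=25
…
i=8: a=1 ⇒ p=18557, q=2549
i=9: a=3 ⇒ p=66249, q=9100
→ (66249, 9100).  Check: 66249²=4388930001, 53·9100²=4388930000, difference 1.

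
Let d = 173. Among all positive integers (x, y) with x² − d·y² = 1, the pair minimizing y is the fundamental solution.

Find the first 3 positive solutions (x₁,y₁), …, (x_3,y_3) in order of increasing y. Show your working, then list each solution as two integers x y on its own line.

2499849 190060
12498490045601 950242601880
62488675684008728649 4750926036134042180

√173 = [13; 6,1,1,6,26, …], period ℓ=5 (odd) → k=9
a_0=13:  p_0=13·1+0=13,  q_0=13·0+1=1
a_1=6:  p_1=6·13+1=79,  q_1=6·1+0=6
a_2=1:  p_2=1·79+13=92,  q_2=1·6+1=7
…
a_5=26:  p_5=26·1118+171=29239,  q_5=26·85+13=2223
a_6=6:  p_6=6·29239+1118=176552,  q_6=6·2223+85=13423
a_7=1:  p_7=1·176552+29239=205791,  q_7=1·13423+2223=15646
a_8=1:  p_8=1·205791+176552=382343,  q_8=1·15646+13423=29069
a_9=6:  p_9=6·382343+205791=2499849,  q_9=6·29069+15646=190060
→ (2499849, 190060).  Check: 2499849²=6249245022801, 173·190060²=6249245022800, difference 1.
k=2:  x_2 = 2499849·2499849+173·190060·190060 = 12498490045601,  y_2 = 2499849·190060+190060·2499849 = 950242601880
k=3:  x_3 = 2499849·12498490045601+173·190060·950242601880 = 62488675684008728649,  y_3 = 2499849·950242601880+190060·12498490045601 = 4750926036134042180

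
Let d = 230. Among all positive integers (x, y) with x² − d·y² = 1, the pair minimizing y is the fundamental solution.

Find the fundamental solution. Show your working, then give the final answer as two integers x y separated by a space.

91 6

[15; 6,30] for √230; ℓ=2 ⇒ convergent index 1
step 0: (15, 1)  from 15·(1,0) + (0,1)
step 1: (91, 6)  from 6·(15,1) + (1,0)
fundamental: x₁=91, y₁=6  (since 8281 − 230·36 = 1)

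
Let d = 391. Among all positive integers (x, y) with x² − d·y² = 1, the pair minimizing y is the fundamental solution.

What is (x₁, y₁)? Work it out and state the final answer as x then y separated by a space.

7338680 371133

√391 → a₀=19, period (1,3,2,2,1,…,3,1,38); ℓ=16 even so k=15
k=0  a_k=19  p_k/q_k = 19/1
…
k=2  a_k=3  p_k/q_k = 79/4
…
k=8  a_k=19  p_k/q_k = 52519/2656
k=9  a_k=2  p_k/q_k = 107747/5449
k=10  a_k=1  p_k/q_k = 160266/8105
k=11  a_k=1  p_k/q_k = 268013/13554
…
k=13  a_k=2  p_k/q_k = 1660597/83980
k=14  a_k=3  p_k/q_k = 5678083/287153
k=15  a_k=1  p_k/q_k = 7338680/371133
→ (7338680, 371133).  Check: 7338680²=53856224142400, 391·371133²=53856224142399, difference 1.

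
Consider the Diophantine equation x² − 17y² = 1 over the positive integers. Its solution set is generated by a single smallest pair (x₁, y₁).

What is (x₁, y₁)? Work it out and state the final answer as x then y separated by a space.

√17 = [4; 8, …], period ℓ=1 (odd) → k=1
k=0  a_k=4  p_k/q_k = 4/1
k=1  a_k=8  p_k/q_k = 33/8
(x₁, y₁) = (33, 8);  33² − 17·8² = 1 ✓

33 8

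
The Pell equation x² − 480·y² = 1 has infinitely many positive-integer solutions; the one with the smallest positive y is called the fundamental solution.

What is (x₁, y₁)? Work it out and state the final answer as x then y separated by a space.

241 11

√480 = [21; 1,9,1,42, …], period ℓ=4 (even) → k=3
step 0: (21, 1)  from 21·(1,0) + (0,1)
…
step 2: (219, 10)  from 9·(22,1) + (21,1)
step 3: (241, 11)  from 1·(219,10) + (22,1)
→ (241, 11).  Check: 241²=58081, 480·11²=58080, difference 1.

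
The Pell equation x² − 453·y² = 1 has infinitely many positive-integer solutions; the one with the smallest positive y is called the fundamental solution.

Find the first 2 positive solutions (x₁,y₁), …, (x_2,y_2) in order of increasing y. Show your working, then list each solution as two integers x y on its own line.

1653751 77700
5469784740001 256992905400

√453 = [21; 3,1,1,10,14,10,1,1,3,42, …], period ℓ=10 (even) → k=9
k=0  a_k=21  p_k/q_k = 21/1
…
k=6  a_k=10  p_k/q_k = 223565/10504
…
k=8  a_k=1  p_k/q_k = 469329/22051
k=9  a_k=3  p_k/q_k = 1653751/77700
→ (1653751, 77700).  Check: 1653751²=2734892370001, 453·77700²=2734892370000, difference 1.
(x_2, y_2) = (1653751·1653751 + 453·77700·77700, 1653751·77700 + 77700·1653751) = (5469784740001, 256992905400)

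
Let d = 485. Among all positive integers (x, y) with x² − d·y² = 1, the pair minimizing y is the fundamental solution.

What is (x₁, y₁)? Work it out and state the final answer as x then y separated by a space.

969 44

[22; 44] for √485; ℓ=1 ⇒ convergent index 1
k=0  a_k=22  p_k/q_k = 22/1
k=1  a_k=44  p_k/q_k = 969/44
(x₁, y₁) = (969, 44);  969² − 485·44² = 1 ✓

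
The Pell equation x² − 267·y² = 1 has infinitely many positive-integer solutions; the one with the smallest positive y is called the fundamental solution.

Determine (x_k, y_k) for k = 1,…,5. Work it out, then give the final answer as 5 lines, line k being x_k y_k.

2402 147
11539207 706188
55434348026 3392527005
266306596377697 16297699025832
1279336833564108362 78294142727569923

d=267: √d = [16; 2,1,15,1,2,32] (ℓ=6, even), read p_5/q_5
k=0  a_k=16  p_k/q_k = 16/1
k=1  a_k=2  p_k/q_k = 33/2
…
k=4  a_k=1  p_k/q_k = 817/50
k=5  a_k=2  p_k/q_k = 2402/147
→ (2402, 147).  Check: 2402²=5769604, 267·147²=5769603, difference 1.
k=2:  x_2 = 2402·2402+267·147·147 = 11539207,  y_2 = 2402·147+147·2402 = 706188
k=3:  x_3 = 2402·11539207+267·147·706188 = 55434348026,  y_3 = 2402·706188+147·11539207 = 3392527005
k=4:  x_4 = 2402·55434348026+267·147·3392527005 = 266306596377697,  y_4 = 2402·3392527005+147·55434348026 = 16297699025832
k=5:  x_5 = 2402·266306596377697+267·147·16297699025832 = 1279336833564108362,  y_5 = 2402·16297699025832+147·266306596377697 = 78294142727569923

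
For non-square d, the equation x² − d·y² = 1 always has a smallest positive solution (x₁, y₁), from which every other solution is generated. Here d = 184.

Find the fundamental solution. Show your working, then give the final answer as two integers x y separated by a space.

24335 1794

d=184: √d = [13; 1,1,3,2,1,2,1,2,3,1,1,26] (ℓ=12, even), read p_11/q_11
i=0: a=13 ⇒ p=13, q=1
…
i=2: a=1 ⇒ p=27, q=2
i=3: a=3 ⇒ p=95, q=7
…
i=6: a=2 ⇒ p=841, q=62
i=7: a=1 ⇒ p=1153, q=85
i=8: a=2 ⇒ p=3147, q=232
i=9: a=3 ⇒ p=10594, q=781
i=10: a=1 ⇒ p=13741, q=1013
i=11: a=1 ⇒ p=24335, q=1794
→ (24335, 1794).  Check: 24335²=592192225, 184·1794²=592192224, difference 1.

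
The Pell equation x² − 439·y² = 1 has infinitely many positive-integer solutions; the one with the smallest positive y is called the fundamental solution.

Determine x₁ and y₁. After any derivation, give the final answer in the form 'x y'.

√439 → a₀=20, period (1,19,1,40); ℓ=4 even so k=3
step 0: (20, 1)  from 20·(1,0) + (0,1)
step 1: (21, 1)  from 1·(20,1) + (1,0)
step 2: (419, 20)  from 19·(21,1) + (20,1)
step 3: (440, 21)  from 1·(419,20) + (21,1)
→ (440, 21).  Check: 440²=193600, 439·21²=193599, difference 1.

440 21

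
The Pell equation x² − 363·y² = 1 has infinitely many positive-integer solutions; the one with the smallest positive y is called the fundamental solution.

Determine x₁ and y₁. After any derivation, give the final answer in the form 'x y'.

362 19

[19; 19,38] for √363; ℓ=2 ⇒ convergent index 1
i=0: a=19 ⇒ p=19, q=1
i=1: a=19 ⇒ p=362, q=19
→ (362, 19).  Check: 362²=131044, 363·19²=131043, difference 1.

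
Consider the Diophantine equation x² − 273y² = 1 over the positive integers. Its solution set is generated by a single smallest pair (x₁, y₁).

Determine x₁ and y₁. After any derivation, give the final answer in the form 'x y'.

√273 → a₀=16, period (1,1,10,1,1,32); ℓ=6 even so k=5
k=0  a_k=16  p_k/q_k = 16/1
…
k=2  a_k=1  p_k/q_k = 33/2
…
k=4  a_k=1  p_k/q_k = 380/23
k=5  a_k=1  p_k/q_k = 727/44
(x₁, y₁) = (727, 44);  727² − 273·44² = 1 ✓

727 44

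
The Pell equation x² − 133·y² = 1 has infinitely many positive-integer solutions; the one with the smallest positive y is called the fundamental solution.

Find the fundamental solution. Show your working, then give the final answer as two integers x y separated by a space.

2588599 224460

√133 → a₀=11, period (1,1,7,5,1,…,1,1,22); ℓ=16 even so k=15
a_0=11:  p_0=11·1+0=11,  q_0=11·0+1=1
…
a_2=1:  p_2=1·12+11=23,  q_2=1·1+1=2
a_3=7:  p_3=7·23+12=173,  q_3=7·2+1=15
…
a_7=1:  p_7=1·1949+1061=3010,  q_7=1·169+92=261
…
a_9=1:  p_9=1·7969+3010=10979,  q_9=1·691+261=952
…
a_11=1:  p_11=1·18948+10979=29927,  q_11=1·1643+952=2595
a_12=5:  p_12=5·29927+18948=168583,  q_12=5·2595+1643=14618
…
a_14=1:  p_14=1·1210008+168583=1378591,  q_14=1·104921+14618=119539
a_15=1:  p_15=1·1378591+1210008=2588599,  q_15=1·119539+104921=224460
fundamental: x₁=2588599, y₁=224460  (since 6700844782801 − 133·50382291600 = 1)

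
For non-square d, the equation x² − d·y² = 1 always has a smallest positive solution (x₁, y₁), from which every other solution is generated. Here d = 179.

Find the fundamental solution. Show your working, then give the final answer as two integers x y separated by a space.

4190210 313191

[13; 2,1,1,1,3,…,1,2,26] for √179; ℓ=14 ⇒ convergent index 13
i=0: a=13 ⇒ p=13, q=1
i=1: a=2 ⇒ p=27, q=2
…
i=3: a=1 ⇒ p=67, q=5
…
i=7: a=13 ⇒ p=26999, q=2018
i=8: a=5 ⇒ p=137042, q=10243
i=9: a=3 ⇒ p=438125, q=32747
i=10: a=1 ⇒ p=575167, q=42990
i=11: a=1 ⇒ p=1013292, q=75737
i=12: a=1 ⇒ p=1588459, q=118727
i=13: a=2 ⇒ p=4190210, q=313191
fundamental: x₁=4190210, y₁=313191  (since 17557859844100 − 179·98088602481 = 1)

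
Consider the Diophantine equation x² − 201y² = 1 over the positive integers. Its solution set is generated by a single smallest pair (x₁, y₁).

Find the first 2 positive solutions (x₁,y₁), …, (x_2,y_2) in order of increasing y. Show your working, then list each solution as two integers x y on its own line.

515095 36332
530645718049 37428863080

√201 → a₀=14, period (5,1,1,1,2,…,1,5,28); ℓ=14 even so k=13
i=0: a=14 ⇒ p=14, q=1
i=1: a=5 ⇒ p=71, q=5
i=2: a=1 ⇒ p=85, q=6
i=3: a=1 ⇒ p=156, q=11
i=4: a=1 ⇒ p=241, q=17
…
i=8: a=1 ⇒ p=8549, q=603
i=9: a=2 ⇒ p=24768, q=1747
…
i=12: a=1 ⇒ p=91402, q=6447
i=13: a=5 ⇒ p=515095, q=36332
→ (515095, 36332).  Check: 515095²=265322859025, 201·36332²=265322859024, difference 1.
(x_2, y_2) = (515095·515095 + 201·36332·36332, 515095·36332 + 36332·515095) = (530645718049, 37428863080)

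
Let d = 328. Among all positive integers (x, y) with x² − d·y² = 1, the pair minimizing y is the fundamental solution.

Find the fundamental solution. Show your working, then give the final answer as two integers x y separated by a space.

163 9

[18; 9,36] for √328; ℓ=2 ⇒ convergent index 1
i=0: a=18 ⇒ p=18, q=1
i=1: a=9 ⇒ p=163, q=9
fundamental: x₁=163, y₁=9  (since 26569 − 328·81 = 1)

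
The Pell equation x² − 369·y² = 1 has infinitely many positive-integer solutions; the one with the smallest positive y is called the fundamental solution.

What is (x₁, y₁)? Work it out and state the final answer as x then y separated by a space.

√369 = [19; 4,1,3,2,7,4,7,2,3,1,4,38, …], period ℓ=12 (even) → k=11
k=0  a_k=19  p_k/q_k = 19/1
k=1  a_k=4  p_k/q_k = 77/4
…
k=3  a_k=3  p_k/q_k = 365/19
…
k=6  a_k=4  p_k/q_k = 25414/1323
k=7  a_k=7  p_k/q_k = 184045/9581
k=8  a_k=2  p_k/q_k = 393504/20485
…
k=10  a_k=1  p_k/q_k = 1758061/91521
k=11  a_k=4  p_k/q_k = 8396801/437120
→ (8396801, 437120).  Check: 8396801²=70506267033601, 369·437120²=70506267033600, difference 1.

8396801 437120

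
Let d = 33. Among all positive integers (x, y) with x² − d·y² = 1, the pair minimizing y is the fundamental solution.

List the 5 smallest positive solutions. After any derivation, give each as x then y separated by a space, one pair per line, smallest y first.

√33 → a₀=5, period (1,2,1,10); ℓ=4 even so k=3
a_0=5:  p_0=5·1+0=5,  q_0=5·0+1=1
a_1=1:  p_1=1·5+1=6,  q_1=1·1+0=1
a_2=2:  p_2=2·6+5=17,  q_2=2·1+1=3
a_3=1:  p_3=1·17+6=23,  q_3=1·3+1=4
→ (23, 4).  Check: 23²=529, 33·4²=528, difference 1.
n=2: (23,4)∘(23,4) = (23·23+33·4·4, 23·4+4·23) = (1057,184)
n=3: (1057,184)∘(23,4) = (23·1057+33·4·184, 23·184+4·1057) = (48599,8460)
n=4: (48599,8460)∘(23,4) = (23·48599+33·4·8460, 23·8460+4·48599) = (2234497,388976)
n=5: (2234497,388976)∘(23,4) = (23·2234497+33·4·388976, 23·388976+4·2234497) = (102738263,17884436)

23 4
1057 184
48599 8460
2234497 388976
102738263 17884436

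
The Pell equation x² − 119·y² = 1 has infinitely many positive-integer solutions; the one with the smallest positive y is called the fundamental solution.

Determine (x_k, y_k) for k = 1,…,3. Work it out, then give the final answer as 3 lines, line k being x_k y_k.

√119 = [10; 1,9,1,20, …], period ℓ=4 (even) → k=3
k=0  a_k=10  p_k/q_k = 10/1
k=1  a_k=1  p_k/q_k = 11/1
k=2  a_k=9  p_k/q_k = 109/10
k=3  a_k=1  p_k/q_k = 120/11
→ (120, 11).  Check: 120²=14400, 119·11²=14399, difference 1.
(120+11√119)^2 = 28799 + 2640√119
(120+11√119)^3 = 6911640 + 633589√119

120 11
28799 2640
6911640 633589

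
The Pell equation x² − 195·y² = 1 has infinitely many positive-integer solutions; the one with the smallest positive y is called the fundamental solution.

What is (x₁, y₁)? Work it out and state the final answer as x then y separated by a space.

√195 = [13; 1,26, …], period ℓ=2 (even) → k=1
a_0=13:  p_0=13·1+0=13,  q_0=13·0+1=1
a_1=1:  p_1=1·13+1=14,  q_1=1·1+0=1
fundamental: x₁=14, y₁=1  (since 196 − 195·1 = 1)

14 1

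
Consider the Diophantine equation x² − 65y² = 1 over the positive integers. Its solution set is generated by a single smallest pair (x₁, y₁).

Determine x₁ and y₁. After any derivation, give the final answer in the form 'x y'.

√65 → a₀=8, period (16); ℓ=1 odd so k=1
i=0: a=8 ⇒ p=8, q=1
i=1: a=16 ⇒ p=129, q=16
fundamental: x₁=129, y₁=16  (since 16641 − 65·256 = 1)

129 16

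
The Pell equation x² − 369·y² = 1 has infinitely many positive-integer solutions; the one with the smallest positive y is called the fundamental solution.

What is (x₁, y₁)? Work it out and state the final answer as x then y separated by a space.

8396801 437120

√369 = [19; 4,1,3,2,7,4,7,2,3,1,4,38, …], period ℓ=12 (even) → k=11
step 0: (19, 1)  from 19·(1,0) + (0,1)
step 1: (77, 4)  from 4·(19,1) + (1,0)
step 2: (96, 5)  from 1·(77,4) + (19,1)
step 3: (365, 19)  from 3·(96,5) + (77,4)
step 4: (826, 43)  from 2·(365,19) + (96,5)
step 5: (6147, 320)  from 7·(826,43) + (365,19)
step 6: (25414, 1323)  from 4·(6147,320) + (826,43)
step 7: (184045, 9581)  from 7·(25414,1323) + (6147,320)
step 8: (393504, 20485)  from 2·(184045,9581) + (25414,1323)
…
step 10: (1758061, 91521)  from 1·(1364557,71036) + (393504,20485)
step 11: (8396801, 437120)  from 4·(1758061,91521) + (1364557,71036)
fundamental: x₁=8396801, y₁=437120  (since 70506267033601 − 369·191073894400 = 1)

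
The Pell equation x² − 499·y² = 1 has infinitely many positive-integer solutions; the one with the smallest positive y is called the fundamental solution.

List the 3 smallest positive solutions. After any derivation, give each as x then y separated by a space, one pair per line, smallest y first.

√499 = [22; 2,1,21,1,2,44, …], period ℓ=6 (even) → k=5
step 0: (22, 1)  from 22·(1,0) + (0,1)
step 1: (45, 2)  from 2·(22,1) + (1,0)
…
step 3: (1452, 65)  from 21·(67,3) + (45,2)
step 4: (1519, 68)  from 1·(1452,65) + (67,3)
step 5: (4490, 201)  from 2·(1519,68) + (1452,65)
(x₁, y₁) = (4490, 201);  4490² − 499·201² = 1 ✓
n=2: (4490,201)∘(4490,201) = (4490·4490+499·201·201, 4490·201+201·4490) = (40320199,1804980)
n=3: (40320199,1804980)∘(4490,201) = (4490·40320199+499·201·1804980, 4490·1804980+201·40320199) = (362075382530,16208720199)

4490 201
40320199 1804980
362075382530 16208720199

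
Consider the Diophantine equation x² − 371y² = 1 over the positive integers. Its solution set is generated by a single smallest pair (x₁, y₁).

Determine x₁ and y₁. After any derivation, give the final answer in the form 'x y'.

1695 88

d=371: √d = [19; 3,1,4,1,3,38] (ℓ=6, even), read p_5/q_5
a_0=19:  p_0=19·1+0=19,  q_0=19·0+1=1
a_1=3:  p_1=3·19+1=58,  q_1=3·1+0=3
a_2=1:  p_2=1·58+19=77,  q_2=1·3+1=4
a_3=4:  p_3=4·77+58=366,  q_3=4·4+3=19
a_4=1:  p_4=1·366+77=443,  q_4=1·19+4=23
a_5=3:  p_5=3·443+366=1695,  q_5=3·23+19=88
→ (1695, 88).  Check: 1695²=2873025, 371·88²=2873024, difference 1.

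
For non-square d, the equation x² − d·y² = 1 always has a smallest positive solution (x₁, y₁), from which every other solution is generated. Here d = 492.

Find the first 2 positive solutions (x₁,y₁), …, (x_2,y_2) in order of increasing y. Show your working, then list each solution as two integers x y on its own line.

29767 1342
1772148577 79894628

√492 → a₀=22, period (5,1,1,10,1,1,5,44); ℓ=8 even so k=7
i=0: a=22 ⇒ p=22, q=1
…
i=4: a=10 ⇒ p=2573, q=116
i=5: a=1 ⇒ p=2817, q=127
i=6: a=1 ⇒ p=5390, q=243
i=7: a=5 ⇒ p=29767, q=1342
→ (29767, 1342).  Check: 29767²=886074289, 492·1342²=886074288, difference 1.
k=2:  x_2 = 29767·29767+492·1342·1342 = 1772148577,  y_2 = 29767·1342+1342·29767 = 79894628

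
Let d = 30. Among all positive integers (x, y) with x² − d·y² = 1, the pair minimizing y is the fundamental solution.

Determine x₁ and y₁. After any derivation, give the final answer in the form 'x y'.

11 2

√30 = [5; 2,10, …], period ℓ=2 (even) → k=1
k=0  a_k=5  p_k/q_k = 5/1
k=1  a_k=2  p_k/q_k = 11/2
→ (11, 2).  Check: 11²=121, 30·2²=120, difference 1.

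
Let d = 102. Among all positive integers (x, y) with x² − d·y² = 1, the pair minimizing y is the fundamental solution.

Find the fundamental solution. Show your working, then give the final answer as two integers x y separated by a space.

101 10

√102 → a₀=10, period (10,20); ℓ=2 even so k=1
a_0=10:  p_0=10·1+0=10,  q_0=10·0+1=1
a_1=10:  p_1=10·10+1=101,  q_1=10·1+0=10
→ (101, 10).  Check: 101²=10201, 102·10²=10200, difference 1.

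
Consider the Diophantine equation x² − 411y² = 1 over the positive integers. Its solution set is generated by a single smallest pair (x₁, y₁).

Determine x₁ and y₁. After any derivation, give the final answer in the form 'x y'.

49730 2453

√411 = [20; 3,1,1,1,19,1,1,1,3,40, …], period ℓ=10 (even) → k=9
i=0: a=20 ⇒ p=20, q=1
i=1: a=3 ⇒ p=61, q=3
i=2: a=1 ⇒ p=81, q=4
i=3: a=1 ⇒ p=142, q=7
i=4: a=1 ⇒ p=223, q=11
i=5: a=19 ⇒ p=4379, q=216
i=6: a=1 ⇒ p=4602, q=227
…
i=8: a=1 ⇒ p=13583, q=670
i=9: a=3 ⇒ p=49730, q=2453
fundamental: x₁=49730, y₁=2453  (since 2473072900 − 411·6017209 = 1)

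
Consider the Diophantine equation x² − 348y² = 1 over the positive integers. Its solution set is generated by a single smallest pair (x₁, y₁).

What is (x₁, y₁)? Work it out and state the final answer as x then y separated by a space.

1567 84

√348 → a₀=18, period (1,1,1,8,1,1,1,36); ℓ=8 even so k=7
a_0=18:  p_0=18·1+0=18,  q_0=18·0+1=1
a_1=1:  p_1=1·18+1=19,  q_1=1·1+0=1
a_2=1:  p_2=1·19+18=37,  q_2=1·1+1=2
a_3=1:  p_3=1·37+19=56,  q_3=1·2+1=3
a_4=8:  p_4=8·56+37=485,  q_4=8·3+2=26
a_5=1:  p_5=1·485+56=541,  q_5=1·26+3=29
a_6=1:  p_6=1·541+485=1026,  q_6=1·29+26=55
a_7=1:  p_7=1·1026+541=1567,  q_7=1·55+29=84
fundamental: x₁=1567, y₁=84  (since 2455489 − 348·7056 = 1)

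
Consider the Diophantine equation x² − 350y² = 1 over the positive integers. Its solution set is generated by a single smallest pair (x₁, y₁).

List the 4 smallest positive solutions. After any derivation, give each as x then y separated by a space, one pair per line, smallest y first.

449 24
403201 21552
362074049 19353672
325142092801 17379575904

√350 → a₀=18, period (1,2,2,2,1,36); ℓ=6 even so k=5
a_0=18:  p_0=18·1+0=18,  q_0=18·0+1=1
…
a_2=2:  p_2=2·19+18=56,  q_2=2·1+1=3
…
a_4=2:  p_4=2·131+56=318,  q_4=2·7+3=17
a_5=1:  p_5=1·318+131=449,  q_5=1·17+7=24
→ (449, 24).  Check: 449²=201601, 350·24²=201600, difference 1.
n=2: (449,24)∘(449,24) = (449·449+350·24·24, 449·24+24·449) = (403201,21552)
n=3: (403201,21552)∘(449,24) = (449·403201+350·24·21552, 449·21552+24·403201) = (362074049,19353672)
n=4: (362074049,19353672)∘(449,24) = (449·362074049+350·24·19353672, 449·19353672+24·362074049) = (325142092801,17379575904)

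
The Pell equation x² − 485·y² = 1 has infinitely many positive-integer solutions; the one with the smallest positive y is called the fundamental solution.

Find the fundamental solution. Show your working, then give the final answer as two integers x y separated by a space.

√485 → a₀=22, period (44); ℓ=1 odd so k=1
a_0=22:  p_0=22·1+0=22,  q_0=22·0+1=1
a_1=44:  p_1=44·22+1=969,  q_1=44·1+0=44
→ (969, 44).  Check: 969²=938961, 485·44²=938960, difference 1.

969 44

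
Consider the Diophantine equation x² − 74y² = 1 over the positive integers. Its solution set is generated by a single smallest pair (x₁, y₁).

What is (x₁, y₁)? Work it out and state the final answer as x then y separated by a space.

3699 430

√74 → a₀=8, period (1,1,1,1,16); ℓ=5 odd so k=9
step 0: (8, 1)  from 8·(1,0) + (0,1)
step 1: (9, 1)  from 1·(8,1) + (1,0)
step 2: (17, 2)  from 1·(9,1) + (8,1)
step 3: (26, 3)  from 1·(17,2) + (9,1)
…
step 5: (714, 83)  from 16·(43,5) + (26,3)
step 6: (757, 88)  from 1·(714,83) + (43,5)
step 7: (1471, 171)  from 1·(757,88) + (714,83)
step 8: (2228, 259)  from 1·(1471,171) + (757,88)
step 9: (3699, 430)  from 1·(2228,259) + (1471,171)
(x₁, y₁) = (3699, 430);  3699² − 74·430² = 1 ✓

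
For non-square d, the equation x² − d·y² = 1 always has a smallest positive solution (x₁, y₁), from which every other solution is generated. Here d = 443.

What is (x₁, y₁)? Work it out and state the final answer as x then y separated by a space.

442 21

[21; 21,42] for √443; ℓ=2 ⇒ convergent index 1
a_0=21:  p_0=21·1+0=21,  q_0=21·0+1=1
a_1=21:  p_1=21·21+1=442,  q_1=21·1+0=21
→ (442, 21).  Check: 442²=195364, 443·21²=195363, difference 1.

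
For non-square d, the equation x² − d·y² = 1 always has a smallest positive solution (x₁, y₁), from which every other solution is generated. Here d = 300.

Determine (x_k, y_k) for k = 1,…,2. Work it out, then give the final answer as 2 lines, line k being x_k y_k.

√300 → a₀=17, period (3,8,3,34); ℓ=4 even so k=3
step 0: (17, 1)  from 17·(1,0) + (0,1)
…
step 2: (433, 25)  from 8·(52,3) + (17,1)
step 3: (1351, 78)  from 3·(433,25) + (52,3)
fundamental: x₁=1351, y₁=78  (since 1825201 − 300·6084 = 1)
(1351+78√300)^2 = 3650401 + 210756√300

1351 78
3650401 210756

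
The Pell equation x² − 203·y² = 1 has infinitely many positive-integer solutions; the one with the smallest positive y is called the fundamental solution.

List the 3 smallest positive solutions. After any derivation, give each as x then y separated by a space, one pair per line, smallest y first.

√203 → a₀=14, period (4,28); ℓ=2 even so k=1
i=0: a=14 ⇒ p=14, q=1
i=1: a=4 ⇒ p=57, q=4
(x₁, y₁) = (57, 4);  57² − 203·4² = 1 ✓
(x_2, y_2) = (57·57 + 203·4·4, 57·4 + 4·57) = (6497, 456)
(x_3, y_3) = (57·6497 + 203·4·456, 57·456 + 4·6497) = (740601, 51980)

57 4
6497 456
740601 51980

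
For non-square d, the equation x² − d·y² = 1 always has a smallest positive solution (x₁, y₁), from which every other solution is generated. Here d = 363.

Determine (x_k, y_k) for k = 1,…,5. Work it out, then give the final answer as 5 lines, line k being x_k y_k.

[19; 19,38] for √363; ℓ=2 ⇒ convergent index 1
a_0=19:  p_0=19·1+0=19,  q_0=19·0+1=1
a_1=19:  p_1=19·19+1=362,  q_1=19·1+0=19
fundamental: x₁=362, y₁=19  (since 131044 − 363·361 = 1)
k=2:  x_2 = 362·362+363·19·19 = 262087,  y_2 = 362·19+19·362 = 13756
k=3:  x_3 = 362·262087+363·19·13756 = 189750626,  y_3 = 362·13756+19·262087 = 9959325
k=4:  x_4 = 362·189750626+363·19·9959325 = 137379191137,  y_4 = 362·9959325+19·189750626 = 7210537544
k=5:  x_5 = 362·137379191137+363·19·7210537544 = 99462344632562,  y_5 = 362·7210537544+19·137379191137 = 5220419222531

362 19
262087 13756
189750626 9959325
137379191137 7210537544
99462344632562 5220419222531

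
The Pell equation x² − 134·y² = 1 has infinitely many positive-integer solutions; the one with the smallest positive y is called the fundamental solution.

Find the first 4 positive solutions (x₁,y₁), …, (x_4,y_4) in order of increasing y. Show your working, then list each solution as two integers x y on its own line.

d=134: √d = [11; 1,1,2,1,3,…,1,1,22] (ℓ=14, even), read p_13/q_13
k=0  a_k=11  p_k/q_k = 11/1
…
k=6  a_k=1  p_k/q_k = 382/33
k=7  a_k=10  p_k/q_k = 4121/356
k=8  a_k=1  p_k/q_k = 4503/389
…
k=12  a_k=1  p_k/q_k = 84029/7259
k=13  a_k=1  p_k/q_k = 145925/12606
→ (145925, 12606).  Check: 145925²=21294105625, 134·12606²=21294105624, difference 1.
n=2: (145925,12606)∘(145925,12606) = (145925·145925+134·12606·12606, 145925·12606+12606·145925) = (42588211249,3679061100)
n=3: (42588211249,3679061100)∘(145925,12606) = (145925·42588211249+134·12606·3679061100, 145925·3679061100+12606·42588211249) = (12429369452874725,1073733982022394)
n=4: (12429369452874725,1073733982022394)∘(145925,12606) = (145925·12429369452874725+134·12606·1073733982022394, 145925·1073733982022394+12606·12429369452874725) = (3627511474778900280001,313369262649556627800)

145925 12606
42588211249 3679061100
12429369452874725 1073733982022394
3627511474778900280001 313369262649556627800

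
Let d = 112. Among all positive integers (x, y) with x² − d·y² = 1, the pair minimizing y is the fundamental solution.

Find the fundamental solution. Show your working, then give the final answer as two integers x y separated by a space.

127 12

d=112: √d = [10; 1,1,2,1,1,20] (ℓ=6, even), read p_5/q_5
i=0: a=10 ⇒ p=10, q=1
…
i=4: a=1 ⇒ p=74, q=7
i=5: a=1 ⇒ p=127, q=12
→ (127, 12).  Check: 127²=16129, 112·12²=16128, difference 1.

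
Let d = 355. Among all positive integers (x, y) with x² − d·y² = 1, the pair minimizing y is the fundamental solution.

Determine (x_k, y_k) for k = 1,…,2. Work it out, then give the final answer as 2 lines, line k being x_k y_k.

954809 50676
1823320452961 96771801768

√355 = [18; 1,5,3,3,1,6,1,3,3,5,1,36, …], period ℓ=12 (even) → k=11
i=0: a=18 ⇒ p=18, q=1
…
i=2: a=5 ⇒ p=113, q=6
…
i=4: a=3 ⇒ p=1187, q=63
i=5: a=1 ⇒ p=1545, q=82
i=6: a=6 ⇒ p=10457, q=555
…
i=9: a=3 ⇒ p=151391, q=8035
i=10: a=5 ⇒ p=803418, q=42641
i=11: a=1 ⇒ p=954809, q=50676
fundamental: x₁=954809, y₁=50676  (since 911660226481 − 355·2568056976 = 1)
(954809+50676√355)^2 = 1823320452961 + 96771801768√355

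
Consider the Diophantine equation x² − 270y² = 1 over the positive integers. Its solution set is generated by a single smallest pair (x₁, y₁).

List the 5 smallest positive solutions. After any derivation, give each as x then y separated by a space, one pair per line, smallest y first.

√270 = [16; 2,3,6,3,2,32, …], period ℓ=6 (even) → k=5
k=0  a_k=16  p_k/q_k = 16/1
…
k=4  a_k=3  p_k/q_k = 2284/139
k=5  a_k=2  p_k/q_k = 5291/322
(x₁, y₁) = (5291, 322);  5291² − 270·322² = 1 ✓
n=2: (5291,322)∘(5291,322) = (5291·5291+270·322·322, 5291·322+322·5291) = (55989361,3407404)
n=3: (55989361,3407404)∘(5291,322) = (5291·55989361+270·322·3407404, 5291·3407404+322·55989361) = (592479412811,36057148806)
n=4: (592479412811,36057148806)∘(5291,322) = (5291·592479412811+270·322·36057148806, 5291·36057148806+322·592479412811) = (6269617090376641,381556745257688)
n=5: (6269617090376641,381556745257688)∘(5291,322) = (5291·6269617090376641+270·322·381556745257688, 5291·381556745257688+322·6269617090376641) = (66345087457886202251,4037633442259705610)

5291 322
55989361 3407404
592479412811 36057148806
6269617090376641 381556745257688
66345087457886202251 4037633442259705610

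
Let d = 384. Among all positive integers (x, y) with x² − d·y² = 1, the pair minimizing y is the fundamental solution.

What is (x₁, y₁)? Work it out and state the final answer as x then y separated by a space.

√384 → a₀=19, period (1,1,2,9,2,1,1,38); ℓ=8 even so k=7
a_0=19:  p_0=19·1+0=19,  q_0=19·0+1=1
…
a_2=1:  p_2=1·20+19=39,  q_2=1·1+1=2
a_3=2:  p_3=2·39+20=98,  q_3=2·2+1=5
…
a_6=1:  p_6=1·1940+921=2861,  q_6=1·99+47=146
a_7=1:  p_7=1·2861+1940=4801,  q_7=1·146+99=245
fundamental: x₁=4801, y₁=245  (since 23049601 − 384·60025 = 1)

4801 245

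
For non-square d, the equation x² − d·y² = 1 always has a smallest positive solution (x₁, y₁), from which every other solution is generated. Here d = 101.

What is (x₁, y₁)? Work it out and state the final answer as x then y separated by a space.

201 20

[10; 20] for √101; ℓ=1 ⇒ convergent index 1
a_0=10:  p_0=10·1+0=10,  q_0=10·0+1=1
a_1=20:  p_1=20·10+1=201,  q_1=20·1+0=20
→ (201, 20).  Check: 201²=40401, 101·20²=40400, difference 1.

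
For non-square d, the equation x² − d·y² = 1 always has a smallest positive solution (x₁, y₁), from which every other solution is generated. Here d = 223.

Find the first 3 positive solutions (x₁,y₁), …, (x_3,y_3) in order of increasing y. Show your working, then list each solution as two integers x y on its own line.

224 15
100351 6720
44957024 3010545

√223 = [14; 1,13,1,28, …], period ℓ=4 (even) → k=3
step 0: (14, 1)  from 14·(1,0) + (0,1)
step 1: (15, 1)  from 1·(14,1) + (1,0)
step 2: (209, 14)  from 13·(15,1) + (14,1)
step 3: (224, 15)  from 1·(209,14) + (15,1)
fundamental: x₁=224, y₁=15  (since 50176 − 223·225 = 1)
(224+15√223)^2 = 100351 + 6720√223
(224+15√223)^3 = 44957024 + 3010545√223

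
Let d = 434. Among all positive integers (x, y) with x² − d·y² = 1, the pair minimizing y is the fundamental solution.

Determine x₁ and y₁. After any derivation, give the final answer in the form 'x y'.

125 6

[20; 1,4,1,40] for √434; ℓ=4 ⇒ convergent index 3
i=0: a=20 ⇒ p=20, q=1
i=1: a=1 ⇒ p=21, q=1
i=2: a=4 ⇒ p=104, q=5
i=3: a=1 ⇒ p=125, q=6
→ (125, 6).  Check: 125²=15625, 434·6²=15624, difference 1.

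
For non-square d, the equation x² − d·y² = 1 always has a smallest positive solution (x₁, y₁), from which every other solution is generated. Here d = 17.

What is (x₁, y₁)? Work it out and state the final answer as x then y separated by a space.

33 8

[4; 8] for √17; ℓ=1 ⇒ convergent index 1
i=0: a=4 ⇒ p=4, q=1
i=1: a=8 ⇒ p=33, q=8
(x₁, y₁) = (33, 8);  33² − 17·8² = 1 ✓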